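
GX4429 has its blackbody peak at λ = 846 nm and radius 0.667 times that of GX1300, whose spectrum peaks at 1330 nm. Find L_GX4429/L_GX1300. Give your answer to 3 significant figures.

Wien's law gives T ∝ 1/λ_max, so T_GX4429/T_GX1300 = λ_GX1300/λ_GX4429 = 1330/846 = 1.572.
Then L ∝ R²T⁴ gives L_GX4429/L_GX1300 = (0.667)² × (1.572)⁴ = 0.4449 × 6.108 = 2.718.

2.72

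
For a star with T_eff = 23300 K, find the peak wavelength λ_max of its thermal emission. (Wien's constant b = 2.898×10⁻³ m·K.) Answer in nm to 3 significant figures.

124 nm

λ_max = b/T = 2.898×10⁻³ / 23300 = 1.24×10^-7 m = 124.4 nm.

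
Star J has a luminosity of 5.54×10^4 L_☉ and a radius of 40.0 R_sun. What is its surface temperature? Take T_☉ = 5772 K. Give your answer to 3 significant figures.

T/T_☉ = (L/L_☉)^(1/4) / (R/R_☉)^(1/2)
T = 5772 × (5.54×10^4)^(1/4) / √(40.0) = 5772 × 15.34 / 6.325 = 1.400×10^4 K.

1.40×10^4 K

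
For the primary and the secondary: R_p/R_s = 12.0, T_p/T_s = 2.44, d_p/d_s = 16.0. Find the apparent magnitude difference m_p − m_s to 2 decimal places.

L_p/L_s = (12.0)²(2.44)⁴ = 5104.
F_p/F_s = (L_p/L_s)/(d_p/d_s)² = 5104/256.0 = 19.94.
m_p − m_s = −2.5 log₁₀(19.94) = -3.25.

-3.25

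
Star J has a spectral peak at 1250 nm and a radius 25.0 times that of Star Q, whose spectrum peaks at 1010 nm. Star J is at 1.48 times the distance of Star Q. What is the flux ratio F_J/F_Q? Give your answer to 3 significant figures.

122

Wien's law: T_J/T_Q = λ_Q/λ_J = 1010/1250 = 0.8080.
L_J/L_Q = (R_J/R_Q)²(T_J/T_Q)⁴ = (25.0)²(0.8080)⁴ = 266.4.
F_J/F_Q = (L_J/L_Q)/(d_J/d_Q)² = 266.4/(1.48)² = 121.6.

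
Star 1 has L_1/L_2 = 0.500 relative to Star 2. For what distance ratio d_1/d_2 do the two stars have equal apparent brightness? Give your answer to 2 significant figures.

Equal flux requires L_1/d_1² = L_2/d_2², so d_1/d_2 = √(L_1/L_2)
= √(0.500) = 0.7071.

0.71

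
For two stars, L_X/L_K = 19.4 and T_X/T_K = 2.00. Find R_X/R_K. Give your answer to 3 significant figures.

1.10

L ∝ R²T⁴ gives R ∝ √L / T², so
R_X/R_K = √(19.4) / (2.00)² = 4.405 / 4.000 = 1.101.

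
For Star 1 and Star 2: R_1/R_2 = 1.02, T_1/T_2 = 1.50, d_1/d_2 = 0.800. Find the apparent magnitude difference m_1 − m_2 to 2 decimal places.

L_1/L_2 = (1.02)²(1.50)⁴ = 5.267.
F_1/F_2 = (L_1/L_2)/(d_1/d_2)² = 5.267/0.6400 = 8.230.
m_1 − m_2 = −2.5 log₁₀(8.230) = -2.29.

-2.29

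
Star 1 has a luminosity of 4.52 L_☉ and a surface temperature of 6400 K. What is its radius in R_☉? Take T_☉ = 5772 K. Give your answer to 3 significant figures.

1.73 R_☉

R/R_☉ = √(L/L_☉) / (T/T_☉)² = √(4.52) / (1.109)²
       = 2.126 / 1.229 = 1.729.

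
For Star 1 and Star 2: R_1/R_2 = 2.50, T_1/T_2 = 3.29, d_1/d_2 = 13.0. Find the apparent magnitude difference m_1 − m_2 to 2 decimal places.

-1.59

L_1/L_2 = (2.50)²(3.29)⁴ = 732.3.
F_1/F_2 = (L_1/L_2)/(d_1/d_2)² = 732.3/169.0 = 4.333.
m_1 − m_2 = −2.5 log₁₀(4.333) = -1.59.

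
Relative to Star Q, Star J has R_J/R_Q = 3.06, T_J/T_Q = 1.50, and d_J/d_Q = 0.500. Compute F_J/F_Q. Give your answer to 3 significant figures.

190

L_J/L_Q = (R_J/R_Q)²(T_J/T_Q)⁴ = (3.06)² × (1.50)⁴ = 47.40.
F_J/F_Q = (L_J/L_Q)/(d_J/d_Q)² = 47.40 / (0.500)² = 189.6.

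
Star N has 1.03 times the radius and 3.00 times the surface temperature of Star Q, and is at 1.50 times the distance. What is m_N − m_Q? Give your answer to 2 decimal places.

-3.95

L_N/L_Q = (1.03)²(3.00)⁴ = 85.93.
F_N/F_Q = (L_N/L_Q)/(d_N/d_Q)² = 85.93/2.250 = 38.19.
m_N − m_Q = −2.5 log₁₀(38.19) = -3.95.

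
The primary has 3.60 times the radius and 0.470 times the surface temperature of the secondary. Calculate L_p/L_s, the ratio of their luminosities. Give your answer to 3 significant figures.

From the Stefan–Boltzmann law, L ∝ R²T⁴, so
L_p/L_s = (R_p/R_s)² (T_p/T_s)⁴ = (3.60)² × (0.470)⁴ = 12.96 × 0.04880 = 0.6324.

0.632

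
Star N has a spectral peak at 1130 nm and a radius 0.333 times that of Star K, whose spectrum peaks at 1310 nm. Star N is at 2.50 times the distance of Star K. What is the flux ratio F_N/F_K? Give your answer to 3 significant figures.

Wien's law: T_N/T_K = λ_K/λ_N = 1310/1130 = 1.159.
L_N/L_K = (R_N/R_K)²(T_N/T_K)⁴ = (0.333)²(1.159)⁴ = 0.2003.
F_N/F_K = (L_N/L_K)/(d_N/d_K)² = 0.2003/(2.50)² = 0.03205.

0.0320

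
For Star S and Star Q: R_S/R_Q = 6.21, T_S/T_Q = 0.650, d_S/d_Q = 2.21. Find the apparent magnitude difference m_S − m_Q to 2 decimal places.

L_S/L_Q = (6.21)²(0.650)⁴ = 6.884.
F_S/F_Q = (L_S/L_Q)/(d_S/d_Q)² = 6.884/4.884 = 1.409.
m_S − m_Q = −2.5 log₁₀(1.409) = -0.37.

-0.37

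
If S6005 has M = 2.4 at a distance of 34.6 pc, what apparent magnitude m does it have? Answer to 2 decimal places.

m = M + 5 log₁₀(d/10 pc) = 2.4 + 5 log₁₀(34.6/10)
  = 2.4 + 5 × 0.539 = 2.4 + 2.70 = 5.10.

5.10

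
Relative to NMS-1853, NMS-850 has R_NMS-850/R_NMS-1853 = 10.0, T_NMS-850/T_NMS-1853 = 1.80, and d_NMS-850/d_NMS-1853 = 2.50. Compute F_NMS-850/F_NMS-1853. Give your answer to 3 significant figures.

L_NMS-850/L_NMS-1853 = (R_NMS-850/R_NMS-1853)²(T_NMS-850/T_NMS-1853)⁴ = (10.0)² × (1.80)⁴ = 1050.
F_NMS-850/F_NMS-1853 = (L_NMS-850/L_NMS-1853)/(d_NMS-850/d_NMS-1853)² = 1050 / (2.50)² = 168.0.

168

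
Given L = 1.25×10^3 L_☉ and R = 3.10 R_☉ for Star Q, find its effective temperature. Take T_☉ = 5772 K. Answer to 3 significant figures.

T/T_☉ = (L/L_☉)^(1/4) / (R/R_☉)^(1/2)
T = 5772 × (1.25×10^3)^(1/4) / √(3.10) = 5772 × 5.946 / 1.761 = 1.949×10^4 K.

1.95×10^4 K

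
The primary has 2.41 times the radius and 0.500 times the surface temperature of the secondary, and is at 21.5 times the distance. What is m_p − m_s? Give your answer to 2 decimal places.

L_p/L_s = (2.41)²(0.500)⁴ = 0.3630.
F_p/F_s = (L_p/L_s)/(d_p/d_s)² = 0.3630/462.2 = 7.853×10^-4.
m_p − m_s = −2.5 log₁₀(7.853×10^-4) = 7.76.

7.76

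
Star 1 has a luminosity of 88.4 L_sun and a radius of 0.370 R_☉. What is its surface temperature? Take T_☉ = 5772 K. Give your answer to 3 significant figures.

T/T_☉ = (L/L_☉)^(1/4) / (R/R_☉)^(1/2)
T = 5772 × (88.4)^(1/4) / √(0.370) = 5772 × 3.066 / 0.6083 = 2.910×10^4 K.

2.91×10^4 K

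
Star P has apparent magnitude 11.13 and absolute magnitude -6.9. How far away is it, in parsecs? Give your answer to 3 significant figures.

m − M = 5 log₁₀(d/10 pc)
11.13 − (-6.9) = 18.03 = 5 log₁₀(d/10)
d = 10 × 10^(18.03/5) = 10 × 10^3.606 = 4.036×10^4 pc.

4.04×10^4 pc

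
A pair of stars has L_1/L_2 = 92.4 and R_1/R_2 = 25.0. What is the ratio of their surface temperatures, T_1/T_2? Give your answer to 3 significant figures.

0.620

L ∝ R²T⁴ gives T ∝ (L/R²)^(1/4), so
T_1/T_2 = (92.4 / 25.0²)^(1/4) = (0.1478)^(1/4) = 0.6201.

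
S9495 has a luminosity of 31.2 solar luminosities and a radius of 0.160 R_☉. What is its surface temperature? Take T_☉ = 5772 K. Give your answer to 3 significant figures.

3.41×10^4 K

T/T_☉ = (L/L_☉)^(1/4) / (R/R_☉)^(1/2)
T = 5772 × (31.2)^(1/4) / √(0.160) = 5772 × 2.363 / 0.4000 = 3.410×10^4 K.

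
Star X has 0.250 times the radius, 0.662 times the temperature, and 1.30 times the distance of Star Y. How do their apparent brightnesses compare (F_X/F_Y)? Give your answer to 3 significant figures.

L_X/L_Y = (R_X/R_Y)²(T_X/T_Y)⁴ = (0.250)² × (0.662)⁴ = 0.01200.
F_X/F_Y = (L_X/L_Y)/(d_X/d_Y)² = 0.01200 / (1.30)² = 0.007103.

0.00710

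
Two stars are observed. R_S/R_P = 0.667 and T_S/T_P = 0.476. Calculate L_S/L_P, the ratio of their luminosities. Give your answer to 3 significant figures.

0.0228

From the Stefan–Boltzmann law, L ∝ R²T⁴, so
L_S/L_P = (R_S/R_P)² (T_S/T_P)⁴ = (0.667)² × (0.476)⁴ = 0.4449 × 0.05134 = 0.02284.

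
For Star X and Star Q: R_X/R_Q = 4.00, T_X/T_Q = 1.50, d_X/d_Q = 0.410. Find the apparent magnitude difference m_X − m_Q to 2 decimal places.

-6.71

L_X/L_Q = (4.00)²(1.50)⁴ = 81.00.
F_X/F_Q = (L_X/L_Q)/(d_X/d_Q)² = 81.00/0.1681 = 481.9.
m_X − m_Q = −2.5 log₁₀(481.9) = -6.71.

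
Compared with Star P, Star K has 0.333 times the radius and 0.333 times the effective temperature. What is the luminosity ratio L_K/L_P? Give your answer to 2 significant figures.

From the Stefan–Boltzmann law, L ∝ R²T⁴, so
L_K/L_P = (R_K/R_P)² (T_K/T_P)⁴ = (0.333)² × (0.333)⁴ = 0.1109 × 0.01230 = 0.001364.

0.0014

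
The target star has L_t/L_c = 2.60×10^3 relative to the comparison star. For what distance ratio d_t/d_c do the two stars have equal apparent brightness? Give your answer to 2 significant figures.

51

Equal flux requires L_t/d_t² = L_c/d_c², so d_t/d_c = √(L_t/L_c)
= √(2.60×10^3) = 50.99.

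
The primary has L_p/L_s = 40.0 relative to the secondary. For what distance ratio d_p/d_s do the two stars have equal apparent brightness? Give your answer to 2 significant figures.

6.3

Equal flux requires L_p/d_p² = L_s/d_s², so d_p/d_s = √(L_p/L_s)
= √(40.0) = 6.325.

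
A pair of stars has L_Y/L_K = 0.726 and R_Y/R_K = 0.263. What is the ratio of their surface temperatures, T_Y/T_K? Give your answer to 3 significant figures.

L ∝ R²T⁴ gives T ∝ (L/R²)^(1/4), so
T_Y/T_K = (0.726 / 0.263²)^(1/4) = (10.50)^(1/4) = 1.800.

1.80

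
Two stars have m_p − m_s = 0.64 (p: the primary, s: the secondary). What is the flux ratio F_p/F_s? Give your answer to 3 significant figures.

F_p/F_s = 10^(−(m_p − m_s)/2.5) = 10^(-0.64/2.5) = 10^-0.256 = 0.5546.

0.555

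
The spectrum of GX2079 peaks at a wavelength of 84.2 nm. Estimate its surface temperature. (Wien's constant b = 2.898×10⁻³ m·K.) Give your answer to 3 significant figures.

T = b/λ_max = 2.898×10⁻³ / (84.2×10⁻⁹) = 3.442×10^4 K.

3.44×10^4 K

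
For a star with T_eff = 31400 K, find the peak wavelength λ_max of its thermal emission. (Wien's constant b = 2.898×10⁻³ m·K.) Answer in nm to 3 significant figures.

λ_max = b/T = 2.898×10⁻³ / 31400 = 9.23×10^-8 m = 92.29 nm.

92.3 nm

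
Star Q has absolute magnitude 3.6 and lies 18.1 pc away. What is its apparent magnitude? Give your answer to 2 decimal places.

m = M + 5 log₁₀(d/10 pc) = 3.6 + 5 log₁₀(18.1/10)
  = 3.6 + 5 × 0.258 = 3.6 + 1.29 = 4.89.

4.89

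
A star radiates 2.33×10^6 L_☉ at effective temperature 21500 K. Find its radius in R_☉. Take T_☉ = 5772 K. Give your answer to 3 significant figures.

110 R_☉

R/R_☉ = √(L/L_☉) / (T/T_☉)² = √(2.33×10^6) / (3.725)²
       = 1526 / 13.87 = 110.0.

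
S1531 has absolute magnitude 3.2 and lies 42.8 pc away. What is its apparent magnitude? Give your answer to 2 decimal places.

6.36

m = M + 5 log₁₀(d/10 pc) = 3.2 + 5 log₁₀(42.8/10)
  = 3.2 + 5 × 0.631 = 3.2 + 3.16 = 6.36.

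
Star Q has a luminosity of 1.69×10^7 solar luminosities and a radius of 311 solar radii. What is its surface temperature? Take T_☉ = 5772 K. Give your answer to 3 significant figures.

T/T_☉ = (L/L_☉)^(1/4) / (R/R_☉)^(1/2)
T = 5772 × (1.69×10^7)^(1/4) / √(311) = 5772 × 64.12 / 17.64 = 2.099×10^4 K.

2.10×10^4 K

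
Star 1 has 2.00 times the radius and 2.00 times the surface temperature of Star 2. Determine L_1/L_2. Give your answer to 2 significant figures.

64

From the Stefan–Boltzmann law, L ∝ R²T⁴, so
L_1/L_2 = (R_1/R_2)² (T_1/T_2)⁴ = (2.00)² × (2.00)⁴ = 4.000 × 16.00 = 64.00.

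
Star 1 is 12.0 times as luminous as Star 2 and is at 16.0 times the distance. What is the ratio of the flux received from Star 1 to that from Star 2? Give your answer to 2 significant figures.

F = L/(4πd²), so F_1/F_2 = (L_1/L_2) / (d_1/d_2)²
= 12.0 / (16.0)² = 12.0 / 256.0 = 0.04688.

0.047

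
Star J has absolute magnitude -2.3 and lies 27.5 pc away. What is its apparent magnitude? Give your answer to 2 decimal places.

m = M + 5 log₁₀(d/10 pc) = -2.3 + 5 log₁₀(27.5/10)
  = -2.3 + 5 × 0.439 = -2.3 + 2.20 = -0.10.

-0.10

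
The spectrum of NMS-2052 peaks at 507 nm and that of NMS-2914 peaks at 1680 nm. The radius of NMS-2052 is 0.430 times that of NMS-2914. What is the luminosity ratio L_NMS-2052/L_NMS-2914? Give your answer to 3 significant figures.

22.3

Wien's law gives T ∝ 1/λ_max, so T_NMS-2052/T_NMS-2914 = λ_NMS-2914/λ_NMS-2052 = 1680/507 = 3.314.
Then L ∝ R²T⁴ gives L_NMS-2052/L_NMS-2914 = (0.430)² × (3.314)⁴ = 0.1849 × 120.6 = 22.29.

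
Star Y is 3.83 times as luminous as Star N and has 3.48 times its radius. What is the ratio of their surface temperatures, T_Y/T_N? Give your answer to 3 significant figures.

0.750

L ∝ R²T⁴ gives T ∝ (L/R²)^(1/4), so
T_Y/T_N = (3.83 / 3.48²)^(1/4) = (0.3163)^(1/4) = 0.7499.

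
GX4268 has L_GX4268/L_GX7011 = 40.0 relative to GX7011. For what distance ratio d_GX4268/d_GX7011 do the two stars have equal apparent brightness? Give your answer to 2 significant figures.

6.3

Equal flux requires L_GX4268/d_GX4268² = L_GX7011/d_GX7011², so d_GX4268/d_GX7011 = √(L_GX4268/L_GX7011)
= √(40.0) = 6.325.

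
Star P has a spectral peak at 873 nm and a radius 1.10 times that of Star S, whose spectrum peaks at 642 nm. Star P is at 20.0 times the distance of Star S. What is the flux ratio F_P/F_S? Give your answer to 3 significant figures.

Wien's law: T_P/T_S = λ_S/λ_P = 642/873 = 0.7354.
L_P/L_S = (R_P/R_S)²(T_P/T_S)⁴ = (1.10)²(0.7354)⁴ = 0.3539.
F_P/F_S = (L_P/L_S)/(d_P/d_S)² = 0.3539/(20.0)² = 8.847×10^-4.

8.85×10^-4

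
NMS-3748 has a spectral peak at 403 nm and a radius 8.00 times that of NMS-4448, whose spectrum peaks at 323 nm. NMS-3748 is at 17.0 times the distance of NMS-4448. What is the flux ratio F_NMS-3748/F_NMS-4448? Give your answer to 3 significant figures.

Wien's law: T_NMS-3748/T_NMS-4448 = λ_NMS-4448/λ_NMS-3748 = 323/403 = 0.8015.
L_NMS-3748/L_NMS-4448 = (R_NMS-3748/R_NMS-4448)²(T_NMS-3748/T_NMS-4448)⁴ = (8.00)²(0.8015)⁴ = 26.41.
F_NMS-3748/F_NMS-4448 = (L_NMS-3748/L_NMS-4448)/(d_NMS-3748/d_NMS-4448)² = 26.41/(17.0)² = 0.09138.

0.0914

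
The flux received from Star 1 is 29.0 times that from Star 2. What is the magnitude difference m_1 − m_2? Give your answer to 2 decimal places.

-3.66

m_1 − m_2 = −2.5 log₁₀(F_1/F_2) = −2.5 log₁₀(29.0) = −2.5 × (1.462) = -3.656.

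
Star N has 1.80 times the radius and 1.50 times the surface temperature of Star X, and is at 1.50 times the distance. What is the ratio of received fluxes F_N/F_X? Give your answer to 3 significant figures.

L_N/L_X = (R_N/R_X)²(T_N/T_X)⁴ = (1.80)² × (1.50)⁴ = 16.40.
F_N/F_X = (L_N/L_X)/(d_N/d_X)² = 16.40 / (1.50)² = 7.290.

7.29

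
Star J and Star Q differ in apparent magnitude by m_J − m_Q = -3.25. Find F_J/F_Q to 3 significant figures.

20.0

F_J/F_Q = 10^(−(m_J − m_Q)/2.5) = 10^(3.25/2.5) = 10^1.300 = 19.95.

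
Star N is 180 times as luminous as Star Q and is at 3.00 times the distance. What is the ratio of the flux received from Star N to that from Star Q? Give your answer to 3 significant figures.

F = L/(4πd²), so F_N/F_Q = (L_N/L_Q) / (d_N/d_Q)²
= 180 / (3.00)² = 180 / 9.000 = 20.00.

20.0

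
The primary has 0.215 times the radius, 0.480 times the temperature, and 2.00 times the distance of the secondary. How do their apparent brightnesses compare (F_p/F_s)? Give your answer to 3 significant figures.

L_p/L_s = (R_p/R_s)²(T_p/T_s)⁴ = (0.215)² × (0.480)⁴ = 0.002454.
F_p/F_s = (L_p/L_s)/(d_p/d_s)² = 0.002454 / (2.00)² = 6.135×10^-4.

6.13×10^-4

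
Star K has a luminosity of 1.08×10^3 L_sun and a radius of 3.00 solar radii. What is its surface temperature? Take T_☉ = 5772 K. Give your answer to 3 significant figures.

1.91×10^4 K

T/T_☉ = (L/L_☉)^(1/4) / (R/R_☉)^(1/2)
T = 5772 × (1.08×10^3)^(1/4) / √(3.00) = 5772 × 5.733 / 1.732 = 1.910×10^4 K.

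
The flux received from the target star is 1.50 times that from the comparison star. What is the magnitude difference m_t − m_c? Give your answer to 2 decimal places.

m_t − m_c = −2.5 log₁₀(F_t/F_c) = −2.5 log₁₀(1.50) = −2.5 × (0.176) = -0.440.

-0.44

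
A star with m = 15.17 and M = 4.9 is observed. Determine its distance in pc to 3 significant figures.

m − M = 5 log₁₀(d/10 pc)
15.17 − (4.9) = 10.27 = 5 log₁₀(d/10)
d = 10 × 10^(10.27/5) = 10 × 10^2.054 = 1132 pc.

1.13×10^3 pc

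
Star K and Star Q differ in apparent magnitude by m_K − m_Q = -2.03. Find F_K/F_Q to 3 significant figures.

F_K/F_Q = 10^(−(m_K − m_Q)/2.5) = 10^(2.03/2.5) = 10^0.812 = 6.486.

6.49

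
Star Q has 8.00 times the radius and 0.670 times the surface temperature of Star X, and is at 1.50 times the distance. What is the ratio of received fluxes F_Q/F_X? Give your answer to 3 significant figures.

L_Q/L_X = (R_Q/R_X)²(T_Q/T_X)⁴ = (8.00)² × (0.670)⁴ = 12.90.
F_Q/F_X = (L_Q/L_X)/(d_Q/d_X)² = 12.90 / (1.50)² = 5.732.

5.73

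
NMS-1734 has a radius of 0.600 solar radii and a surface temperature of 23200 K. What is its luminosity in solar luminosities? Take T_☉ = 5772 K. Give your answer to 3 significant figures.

94.0 solar luminosities

L/L_☉ = (R/R_☉)² (T/T_☉)⁴ = (0.600)² × (23200/5772)⁴
       = 0.3600 × (4.019)⁴ = 0.3600 × 261.0 = 93.96.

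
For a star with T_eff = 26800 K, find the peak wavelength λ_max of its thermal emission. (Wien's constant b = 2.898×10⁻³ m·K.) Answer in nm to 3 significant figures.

λ_max = b/T = 2.898×10⁻³ / 26800 = 1.08×10^-7 m = 108.1 nm.

108 nm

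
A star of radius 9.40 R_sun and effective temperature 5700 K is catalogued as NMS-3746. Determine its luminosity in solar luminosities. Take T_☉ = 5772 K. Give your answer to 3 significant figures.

84.0 solar luminosities

L/L_☉ = (R/R_☉)² (T/T_☉)⁴ = (9.40)² × (5700/5772)⁴
       = 88.36 × (0.9875)⁴ = 88.36 × 0.9510 = 84.03.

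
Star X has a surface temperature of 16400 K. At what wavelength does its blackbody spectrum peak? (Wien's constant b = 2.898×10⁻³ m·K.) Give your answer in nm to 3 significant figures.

λ_max = b/T = 2.898×10⁻³ / 16400 = 1.77×10^-7 m = 176.7 nm.

177 nm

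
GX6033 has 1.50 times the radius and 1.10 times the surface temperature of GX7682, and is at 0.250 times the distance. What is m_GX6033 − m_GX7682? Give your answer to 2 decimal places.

L_GX6033/L_GX7682 = (1.50)²(1.10)⁴ = 3.294.
F_GX6033/F_GX7682 = (L_GX6033/L_GX7682)/(d_GX6033/d_GX7682)² = 3.294/0.06250 = 52.71.
m_GX6033 − m_GX7682 = −2.5 log₁₀(52.71) = -4.30.

-4.30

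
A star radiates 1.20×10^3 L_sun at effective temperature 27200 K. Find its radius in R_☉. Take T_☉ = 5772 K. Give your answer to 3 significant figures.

1.56 R_☉

R/R_☉ = √(L/L_☉) / (T/T_☉)² = √(1.20×10^3) / (4.712)²
       = 34.64 / 22.21 = 1.560.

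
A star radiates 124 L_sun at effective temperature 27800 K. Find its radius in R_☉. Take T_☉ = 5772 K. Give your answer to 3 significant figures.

0.480 R_☉

R/R_☉ = √(L/L_☉) / (T/T_☉)² = √(124) / (4.816)²
       = 11.14 / 23.20 = 0.4800.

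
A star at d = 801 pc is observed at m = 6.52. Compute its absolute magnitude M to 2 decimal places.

M = m − 5 log₁₀(d/10 pc) = 6.52 − 5 log₁₀(801/10)
  = 6.52 − 5 × 1.904 = 6.52 − 9.52 = -3.00.

-3.00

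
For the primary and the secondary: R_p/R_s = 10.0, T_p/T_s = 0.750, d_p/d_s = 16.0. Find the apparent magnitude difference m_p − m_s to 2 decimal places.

2.27

L_p/L_s = (10.0)²(0.750)⁴ = 31.64.
F_p/F_s = (L_p/L_s)/(d_p/d_s)² = 31.64/256.0 = 0.1236.
m_p − m_s = −2.5 log₁₀(0.1236) = 2.27.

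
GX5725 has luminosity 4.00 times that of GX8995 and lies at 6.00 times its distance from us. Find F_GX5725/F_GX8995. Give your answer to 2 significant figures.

0.11

F = L/(4πd²), so F_GX5725/F_GX8995 = (L_GX5725/L_GX8995) / (d_GX5725/d_GX8995)²
= 4.00 / (6.00)² = 4.00 / 36.00 = 0.1111.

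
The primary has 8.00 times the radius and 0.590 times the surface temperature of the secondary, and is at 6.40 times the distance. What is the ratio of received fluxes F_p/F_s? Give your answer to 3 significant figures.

0.189

L_p/L_s = (R_p/R_s)²(T_p/T_s)⁴ = (8.00)² × (0.590)⁴ = 7.755.
F_p/F_s = (L_p/L_s)/(d_p/d_s)² = 7.755 / (6.40)² = 0.1893.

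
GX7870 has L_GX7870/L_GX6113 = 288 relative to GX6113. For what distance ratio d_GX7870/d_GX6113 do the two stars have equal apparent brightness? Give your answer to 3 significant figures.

Equal flux requires L_GX7870/d_GX7870² = L_GX6113/d_GX6113², so d_GX7870/d_GX6113 = √(L_GX7870/L_GX6113)
= √(288) = 16.97.

17.0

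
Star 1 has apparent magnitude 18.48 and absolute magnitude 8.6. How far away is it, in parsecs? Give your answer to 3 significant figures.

m − M = 5 log₁₀(d/10 pc)
18.48 − (8.6) = 9.88 = 5 log₁₀(d/10)
d = 10 × 10^(9.88/5) = 10 × 10^1.976 = 946.2 pc.

946 pc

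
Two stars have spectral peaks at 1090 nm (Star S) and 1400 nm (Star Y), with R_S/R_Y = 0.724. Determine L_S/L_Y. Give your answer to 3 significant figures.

1.43

Wien's law gives T ∝ 1/λ_max, so T_S/T_Y = λ_Y/λ_S = 1400/1090 = 1.284.
Then L ∝ R²T⁴ gives L_S/L_Y = (0.724)² × (1.284)⁴ = 0.5242 × 2.721 = 1.427.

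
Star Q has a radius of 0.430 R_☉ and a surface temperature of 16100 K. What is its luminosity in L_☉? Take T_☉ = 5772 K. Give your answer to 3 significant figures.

11.2 L_☉

L/L_☉ = (R/R_☉)² (T/T_☉)⁴ = (0.430)² × (16100/5772)⁴
       = 0.1849 × (2.789)⁴ = 0.1849 × 60.53 = 11.19.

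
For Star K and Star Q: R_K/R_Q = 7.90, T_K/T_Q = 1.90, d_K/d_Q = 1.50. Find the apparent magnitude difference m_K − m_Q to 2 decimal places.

L_K/L_Q = (7.90)²(1.90)⁴ = 813.3.
F_K/F_Q = (L_K/L_Q)/(d_K/d_Q)² = 813.3/2.250 = 361.5.
m_K − m_Q = −2.5 log₁₀(361.5) = -6.40.

-6.40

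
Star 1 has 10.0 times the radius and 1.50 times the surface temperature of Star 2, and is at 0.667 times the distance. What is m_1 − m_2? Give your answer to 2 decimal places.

L_1/L_2 = (10.0)²(1.50)⁴ = 506.2.
F_1/F_2 = (L_1/L_2)/(d_1/d_2)² = 506.2/0.4449 = 1138.
m_1 − m_2 = −2.5 log₁₀(1138) = -7.64.

-7.64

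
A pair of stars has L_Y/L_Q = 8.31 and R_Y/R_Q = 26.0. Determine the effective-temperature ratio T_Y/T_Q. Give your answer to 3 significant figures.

L ∝ R²T⁴ gives T ∝ (L/R²)^(1/4), so
T_Y/T_Q = (8.31 / 26.0²)^(1/4) = (0.01229)^(1/4) = 0.3330.

0.333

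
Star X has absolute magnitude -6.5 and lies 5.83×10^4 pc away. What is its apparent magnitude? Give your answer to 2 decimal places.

12.33

m = M + 5 log₁₀(d/10 pc) = -6.5 + 5 log₁₀(5.83×10^4/10)
  = -6.5 + 5 × 3.766 = -6.5 + 18.83 = 12.33.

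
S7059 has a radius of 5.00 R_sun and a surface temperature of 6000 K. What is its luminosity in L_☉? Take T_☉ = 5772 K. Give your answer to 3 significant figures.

L/L_☉ = (R/R_☉)² (T/T_☉)⁴ = (5.00)² × (6000/5772)⁴
       = 25.00 × (1.040)⁴ = 25.00 × 1.168 = 29.19.

29.2 L_☉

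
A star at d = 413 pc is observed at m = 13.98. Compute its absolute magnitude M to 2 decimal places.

M = m − 5 log₁₀(d/10 pc) = 13.98 − 5 log₁₀(413/10)
  = 13.98 − 5 × 1.616 = 13.98 − 8.08 = 5.90.

5.90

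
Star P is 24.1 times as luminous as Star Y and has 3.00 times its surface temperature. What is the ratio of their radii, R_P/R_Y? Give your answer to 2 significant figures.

0.55

L ∝ R²T⁴ gives R ∝ √L / T², so
R_P/R_Y = √(24.1) / (3.00)² = 4.909 / 9.000 = 0.5455.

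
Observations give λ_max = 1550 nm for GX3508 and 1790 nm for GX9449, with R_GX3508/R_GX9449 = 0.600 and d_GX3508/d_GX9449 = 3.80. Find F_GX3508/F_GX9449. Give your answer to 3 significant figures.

Wien's law: T_GX3508/T_GX9449 = λ_GX9449/λ_GX3508 = 1790/1550 = 1.155.
L_GX3508/L_GX9449 = (R_GX3508/R_GX9449)²(T_GX3508/T_GX9449)⁴ = (0.600)²(1.155)⁴ = 0.6403.
F_GX3508/F_GX9449 = (L_GX3508/L_GX9449)/(d_GX3508/d_GX9449)² = 0.6403/(3.80)² = 0.04434.

0.0443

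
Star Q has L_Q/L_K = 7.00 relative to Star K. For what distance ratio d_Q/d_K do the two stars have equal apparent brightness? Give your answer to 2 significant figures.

2.6

Equal flux requires L_Q/d_Q² = L_K/d_K², so d_Q/d_K = √(L_Q/L_K)
= √(7.00) = 2.646.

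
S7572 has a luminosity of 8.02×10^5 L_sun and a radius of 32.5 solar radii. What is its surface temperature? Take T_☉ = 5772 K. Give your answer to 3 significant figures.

3.03×10^4 K

T/T_☉ = (L/L_☉)^(1/4) / (R/R_☉)^(1/2)
T = 5772 × (8.02×10^5)^(1/4) / √(32.5) = 5772 × 29.93 / 5.701 = 3.030×10^4 K.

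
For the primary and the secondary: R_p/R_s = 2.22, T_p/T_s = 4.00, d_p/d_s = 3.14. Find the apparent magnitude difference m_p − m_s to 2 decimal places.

-5.27

L_p/L_s = (2.22)²(4.00)⁴ = 1262.
F_p/F_s = (L_p/L_s)/(d_p/d_s)² = 1262/9.860 = 128.0.
m_p − m_s = −2.5 log₁₀(128.0) = -5.27.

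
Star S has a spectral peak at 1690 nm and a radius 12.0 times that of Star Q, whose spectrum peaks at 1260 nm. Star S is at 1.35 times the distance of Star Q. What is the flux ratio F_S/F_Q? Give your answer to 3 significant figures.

Wien's law: T_S/T_Q = λ_Q/λ_S = 1260/1690 = 0.7456.
L_S/L_Q = (R_S/R_Q)²(T_S/T_Q)⁴ = (12.0)²(0.7456)⁴ = 44.49.
F_S/F_Q = (L_S/L_Q)/(d_S/d_Q)² = 44.49/(1.35)² = 24.41.

24.4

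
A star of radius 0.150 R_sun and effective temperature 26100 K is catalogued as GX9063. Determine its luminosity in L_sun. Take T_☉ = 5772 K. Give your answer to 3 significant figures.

9.41 L_sun

L/L_☉ = (R/R_☉)² (T/T_☉)⁴ = (0.150)² × (26100/5772)⁴
       = 0.02250 × (4.522)⁴ = 0.02250 × 418.1 = 9.407.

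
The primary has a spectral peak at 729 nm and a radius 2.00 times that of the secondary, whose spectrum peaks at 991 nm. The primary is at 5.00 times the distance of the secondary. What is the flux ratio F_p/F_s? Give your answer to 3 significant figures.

0.546

Wien's law: T_p/T_s = λ_s/λ_p = 991/729 = 1.359.
L_p/L_s = (R_p/R_s)²(T_p/T_s)⁴ = (2.00)²(1.359)⁴ = 13.66.
F_p/F_s = (L_p/L_s)/(d_p/d_s)² = 13.66/(5.00)² = 0.5464.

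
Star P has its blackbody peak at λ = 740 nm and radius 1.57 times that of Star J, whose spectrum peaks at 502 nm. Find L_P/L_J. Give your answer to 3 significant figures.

0.522

Wien's law gives T ∝ 1/λ_max, so T_P/T_J = λ_J/λ_P = 502/740 = 0.6784.
Then L ∝ R²T⁴ gives L_P/L_J = (1.57)² × (0.6784)⁴ = 2.465 × 0.2118 = 0.5220.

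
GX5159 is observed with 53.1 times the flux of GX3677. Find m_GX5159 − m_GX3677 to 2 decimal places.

-4.31

m_GX5159 − m_GX3677 = −2.5 log₁₀(F_GX5159/F_GX3677) = −2.5 log₁₀(53.1) = −2.5 × (1.725) = -4.313.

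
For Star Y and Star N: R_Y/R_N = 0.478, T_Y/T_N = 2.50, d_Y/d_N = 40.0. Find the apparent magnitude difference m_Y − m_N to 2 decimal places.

5.63

L_Y/L_N = (0.478)²(2.50)⁴ = 8.925.
F_Y/F_N = (L_Y/L_N)/(d_Y/d_N)² = 8.925/1600 = 0.005578.
m_Y − m_N = −2.5 log₁₀(0.005578) = 5.63.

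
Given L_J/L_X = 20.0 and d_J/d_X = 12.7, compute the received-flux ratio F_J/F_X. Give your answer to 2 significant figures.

F = L/(4πd²), so F_J/F_X = (L_J/L_X) / (d_J/d_X)²
= 20.0 / (12.7)² = 20.0 / 161.3 = 0.1240.

0.12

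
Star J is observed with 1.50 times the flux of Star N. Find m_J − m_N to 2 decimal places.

m_J − m_N = −2.5 log₁₀(F_J/F_N) = −2.5 log₁₀(1.50) = −2.5 × (0.176) = -0.440.

-0.44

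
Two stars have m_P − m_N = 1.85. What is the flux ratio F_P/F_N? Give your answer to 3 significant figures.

F_P/F_N = 10^(−(m_P − m_N)/2.5) = 10^(-1.85/2.5) = 10^-0.740 = 0.1820.

0.182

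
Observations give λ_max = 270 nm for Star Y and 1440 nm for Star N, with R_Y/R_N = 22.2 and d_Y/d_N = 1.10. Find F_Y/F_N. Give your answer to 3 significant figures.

Wien's law: T_Y/T_N = λ_N/λ_Y = 1440/270 = 5.333.
L_Y/L_N = (R_Y/R_N)²(T_Y/T_N)⁴ = (22.2)²(5.333)⁴ = 3.988×10^5.
F_Y/F_N = (L_Y/L_N)/(d_Y/d_N)² = 3.988×10^5/(1.10)² = 3.295×10^5.

3.30×10^5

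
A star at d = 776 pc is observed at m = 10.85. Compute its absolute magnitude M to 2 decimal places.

1.40

M = m − 5 log₁₀(d/10 pc) = 10.85 − 5 log₁₀(776/10)
  = 10.85 − 5 × 1.890 = 10.85 − 9.45 = 1.40.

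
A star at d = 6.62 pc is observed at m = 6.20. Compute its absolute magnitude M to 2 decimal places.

M = m − 5 log₁₀(d/10 pc) = 6.20 − 5 log₁₀(6.62/10)
  = 6.20 − 5 × -0.179 = 6.20 − -0.90 = 7.10.

7.10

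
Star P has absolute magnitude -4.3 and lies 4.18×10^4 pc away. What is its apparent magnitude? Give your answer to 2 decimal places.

13.81

m = M + 5 log₁₀(d/10 pc) = -4.3 + 5 log₁₀(4.18×10^4/10)
  = -4.3 + 5 × 3.621 = -4.3 + 18.11 = 13.81.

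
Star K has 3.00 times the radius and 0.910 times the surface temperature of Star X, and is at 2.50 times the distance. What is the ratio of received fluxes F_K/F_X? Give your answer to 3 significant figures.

L_K/L_X = (R_K/R_X)²(T_K/T_X)⁴ = (3.00)² × (0.910)⁴ = 6.172.
F_K/F_X = (L_K/L_X)/(d_K/d_X)² = 6.172 / (2.50)² = 0.9875.

0.987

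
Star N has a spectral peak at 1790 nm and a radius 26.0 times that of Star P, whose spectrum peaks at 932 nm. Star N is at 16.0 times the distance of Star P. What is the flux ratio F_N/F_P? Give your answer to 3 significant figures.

Wien's law: T_N/T_P = λ_P/λ_N = 932/1790 = 0.5207.
L_N/L_P = (R_N/R_P)²(T_N/T_P)⁴ = (26.0)²(0.5207)⁴ = 49.68.
F_N/F_P = (L_N/L_P)/(d_N/d_P)² = 49.68/(16.0)² = 0.1941.

0.194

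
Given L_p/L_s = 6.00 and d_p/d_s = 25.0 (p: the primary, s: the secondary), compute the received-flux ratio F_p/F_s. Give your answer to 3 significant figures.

F = L/(4πd²), so F_p/F_s = (L_p/L_s) / (d_p/d_s)²
= 6.00 / (25.0)² = 6.00 / 625.0 = 0.009600.

0.00960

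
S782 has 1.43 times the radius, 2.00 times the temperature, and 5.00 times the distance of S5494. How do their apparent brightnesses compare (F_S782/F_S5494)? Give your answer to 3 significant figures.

L_S782/L_S5494 = (R_S782/R_S5494)²(T_S782/T_S5494)⁴ = (1.43)² × (2.00)⁴ = 32.72.
F_S782/F_S5494 = (L_S782/L_S5494)/(d_S782/d_S5494)² = 32.72 / (5.00)² = 1.309.

1.31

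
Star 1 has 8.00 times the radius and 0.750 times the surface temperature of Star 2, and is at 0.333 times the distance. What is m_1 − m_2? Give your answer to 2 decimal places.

L_1/L_2 = (8.00)²(0.750)⁴ = 20.25.
F_1/F_2 = (L_1/L_2)/(d_1/d_2)² = 20.25/0.1109 = 182.6.
m_1 − m_2 = −2.5 log₁₀(182.6) = -5.65.

-5.65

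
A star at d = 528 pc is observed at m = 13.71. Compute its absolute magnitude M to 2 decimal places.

M = m − 5 log₁₀(d/10 pc) = 13.71 − 5 log₁₀(528/10)
  = 13.71 − 5 × 1.723 = 13.71 − 8.61 = 5.10.

5.10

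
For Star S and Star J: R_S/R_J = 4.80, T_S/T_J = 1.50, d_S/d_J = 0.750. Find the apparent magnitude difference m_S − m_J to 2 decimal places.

L_S/L_J = (4.80)²(1.50)⁴ = 116.6.
F_S/F_J = (L_S/L_J)/(d_S/d_J)² = 116.6/0.5625 = 207.4.
m_S − m_J = −2.5 log₁₀(207.4) = -5.79.

-5.79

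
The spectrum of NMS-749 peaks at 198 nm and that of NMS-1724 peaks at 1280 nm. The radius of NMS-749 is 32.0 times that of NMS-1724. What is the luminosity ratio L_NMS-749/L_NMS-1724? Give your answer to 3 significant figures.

1.79×10^6

Wien's law gives T ∝ 1/λ_max, so T_NMS-749/T_NMS-1724 = λ_NMS-1724/λ_NMS-749 = 1280/198 = 6.465.
Then L ∝ R²T⁴ gives L_NMS-749/L_NMS-1724 = (32.0)² × (6.465)⁴ = 1024 × 1747 = 1.788×10^6.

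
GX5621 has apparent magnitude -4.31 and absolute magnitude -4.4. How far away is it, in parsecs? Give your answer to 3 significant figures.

10.4 pc

m − M = 5 log₁₀(d/10 pc)
-4.31 − (-4.4) = 0.09 = 5 log₁₀(d/10)
d = 10 × 10^(0.09/5) = 10 × 10^0.018 = 10.42 pc.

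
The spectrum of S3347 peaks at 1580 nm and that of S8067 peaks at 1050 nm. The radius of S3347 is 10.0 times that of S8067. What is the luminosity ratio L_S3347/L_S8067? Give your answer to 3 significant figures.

Wien's law gives T ∝ 1/λ_max, so T_S3347/T_S8067 = λ_S8067/λ_S3347 = 1050/1580 = 0.6646.
Then L ∝ R²T⁴ gives L_S3347/L_S8067 = (10.0)² × (0.6646)⁴ = 100.0 × 0.1950 = 19.50.

19.5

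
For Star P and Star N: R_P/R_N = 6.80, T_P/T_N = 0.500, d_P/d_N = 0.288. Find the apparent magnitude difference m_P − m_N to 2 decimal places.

L_P/L_N = (6.80)²(0.500)⁴ = 2.890.
F_P/F_N = (L_P/L_N)/(d_P/d_N)² = 2.890/0.08294 = 34.84.
m_P − m_N = −2.5 log₁₀(34.84) = -3.86.

-3.86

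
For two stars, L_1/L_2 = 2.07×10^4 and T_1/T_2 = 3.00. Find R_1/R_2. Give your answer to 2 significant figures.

16

L ∝ R²T⁴ gives R ∝ √L / T², so
R_1/R_2 = √(2.07×10^4) / (3.00)² = 143.9 / 9.000 = 15.99.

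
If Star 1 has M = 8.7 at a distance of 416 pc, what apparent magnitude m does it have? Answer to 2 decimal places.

16.80

m = M + 5 log₁₀(d/10 pc) = 8.7 + 5 log₁₀(416/10)
  = 8.7 + 5 × 1.619 = 8.7 + 8.10 = 16.80.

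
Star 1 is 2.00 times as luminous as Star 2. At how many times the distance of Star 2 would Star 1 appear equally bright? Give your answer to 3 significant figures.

Equal flux requires L_1/d_1² = L_2/d_2², so d_1/d_2 = √(L_1/L_2)
= √(2.00) = 1.414.

1.41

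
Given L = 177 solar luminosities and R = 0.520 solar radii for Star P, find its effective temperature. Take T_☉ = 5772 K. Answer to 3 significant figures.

T/T_☉ = (L/L_☉)^(1/4) / (R/R_☉)^(1/2)
T = 5772 × (177)^(1/4) / √(0.520) = 5772 × 3.647 / 0.7211 = 2.920×10^4 K.

2.92×10^4 K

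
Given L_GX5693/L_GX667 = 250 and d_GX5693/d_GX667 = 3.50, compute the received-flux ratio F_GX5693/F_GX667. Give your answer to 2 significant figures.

20

F = L/(4πd²), so F_GX5693/F_GX667 = (L_GX5693/L_GX667) / (d_GX5693/d_GX667)²
= 250 / (3.50)² = 250 / 12.25 = 20.41.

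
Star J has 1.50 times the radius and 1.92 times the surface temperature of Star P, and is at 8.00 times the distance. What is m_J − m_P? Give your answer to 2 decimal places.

0.80

L_J/L_P = (1.50)²(1.92)⁴ = 30.58.
F_J/F_P = (L_J/L_P)/(d_J/d_P)² = 30.58/64.00 = 0.4778.
m_J − m_P = −2.5 log₁₀(0.4778) = 0.80.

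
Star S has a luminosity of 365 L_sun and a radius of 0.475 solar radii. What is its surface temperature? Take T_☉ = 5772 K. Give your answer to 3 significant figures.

T/T_☉ = (L/L_☉)^(1/4) / (R/R_☉)^(1/2)
T = 5772 × (365)^(1/4) / √(0.475) = 5772 × 4.371 / 0.6892 = 3.661×10^4 K.

3.66×10^4 K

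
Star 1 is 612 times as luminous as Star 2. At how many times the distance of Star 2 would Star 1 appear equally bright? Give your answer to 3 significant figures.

24.7

Equal flux requires L_1/d_1² = L_2/d_2², so d_1/d_2 = √(L_1/L_2)
= √(612) = 24.74.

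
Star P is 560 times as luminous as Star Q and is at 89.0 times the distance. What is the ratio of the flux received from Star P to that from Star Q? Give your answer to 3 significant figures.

0.0707

F = L/(4πd²), so F_P/F_Q = (L_P/L_Q) / (d_P/d_Q)²
= 560 / (89.0)² = 560 / 7921 = 0.07070.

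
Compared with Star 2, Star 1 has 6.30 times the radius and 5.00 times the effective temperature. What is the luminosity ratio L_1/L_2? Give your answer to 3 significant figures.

2.48×10^4

From the Stefan–Boltzmann law, L ∝ R²T⁴, so
L_1/L_2 = (R_1/R_2)² (T_1/T_2)⁴ = (6.30)² × (5.00)⁴ = 39.69 × 625.0 = 2.481×10^4.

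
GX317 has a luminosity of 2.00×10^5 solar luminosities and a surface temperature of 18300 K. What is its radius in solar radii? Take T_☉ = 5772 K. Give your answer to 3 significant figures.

44.5 solar radii

R/R_☉ = √(L/L_☉) / (T/T_☉)² = √(2.00×10^5) / (3.170)²
       = 447.2 / 10.05 = 44.49.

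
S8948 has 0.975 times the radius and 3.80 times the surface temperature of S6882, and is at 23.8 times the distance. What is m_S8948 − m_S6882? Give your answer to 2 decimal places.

1.14

L_S8948/L_S6882 = (0.975)²(3.80)⁴ = 198.2.
F_S8948/F_S6882 = (L_S8948/L_S6882)/(d_S8948/d_S6882)² = 198.2/566.4 = 0.3499.
m_S8948 − m_S6882 = −2.5 log₁₀(0.3499) = 1.14.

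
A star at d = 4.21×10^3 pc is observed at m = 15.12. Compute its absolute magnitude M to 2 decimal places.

2.00

M = m − 5 log₁₀(d/10 pc) = 15.12 − 5 log₁₀(4.21×10^3/10)
  = 15.12 − 5 × 2.624 = 15.12 − 13.12 = 2.00.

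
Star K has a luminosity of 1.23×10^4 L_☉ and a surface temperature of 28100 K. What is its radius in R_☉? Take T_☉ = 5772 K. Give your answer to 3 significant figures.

R/R_☉ = √(L/L_☉) / (T/T_☉)² = √(1.23×10^4) / (4.868)²
       = 110.9 / 23.70 = 4.679.

4.68 R_☉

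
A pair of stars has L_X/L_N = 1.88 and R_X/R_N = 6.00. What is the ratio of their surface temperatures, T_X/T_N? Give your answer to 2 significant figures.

0.48

L ∝ R²T⁴ gives T ∝ (L/R²)^(1/4), so
T_X/T_N = (1.88 / 6.00²)^(1/4) = (0.05222)^(1/4) = 0.4780.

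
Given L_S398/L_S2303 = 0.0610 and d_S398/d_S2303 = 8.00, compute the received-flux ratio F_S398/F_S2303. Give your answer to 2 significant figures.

F = L/(4πd²), so F_S398/F_S2303 = (L_S398/L_S2303) / (d_S398/d_S2303)²
= 0.0610 / (8.00)² = 0.0610 / 64.00 = 9.531×10^-4.

9.5×10^-4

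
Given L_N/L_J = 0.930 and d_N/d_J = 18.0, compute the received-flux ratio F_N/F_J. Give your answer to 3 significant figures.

0.00287

F = L/(4πd²), so F_N/F_J = (L_N/L_J) / (d_N/d_J)²
= 0.930 / (18.0)² = 0.930 / 324.0 = 0.002870.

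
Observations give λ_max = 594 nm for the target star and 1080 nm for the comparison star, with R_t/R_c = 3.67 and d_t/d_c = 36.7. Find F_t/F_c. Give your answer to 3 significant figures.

Wien's law: T_t/T_c = λ_c/λ_t = 1080/594 = 1.818.
L_t/L_c = (R_t/R_c)²(T_t/T_c)⁴ = (3.67)²(1.818)⁴ = 147.2.
F_t/F_c = (L_t/L_c)/(d_t/d_c)² = 147.2/(36.7)² = 0.1093.

0.109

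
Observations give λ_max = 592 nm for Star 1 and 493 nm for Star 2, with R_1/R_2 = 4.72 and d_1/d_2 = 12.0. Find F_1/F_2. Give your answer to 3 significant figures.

Wien's law: T_1/T_2 = λ_2/λ_1 = 493/592 = 0.8328.
L_1/L_2 = (R_1/R_2)²(T_1/T_2)⁴ = (4.72)²(0.8328)⁴ = 10.71.
F_1/F_2 = (L_1/L_2)/(d_1/d_2)² = 10.71/(12.0)² = 0.07441.

0.0744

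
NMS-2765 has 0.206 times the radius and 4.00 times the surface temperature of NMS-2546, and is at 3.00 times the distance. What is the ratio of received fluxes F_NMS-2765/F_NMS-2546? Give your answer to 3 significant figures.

1.21

L_NMS-2765/L_NMS-2546 = (R_NMS-2765/R_NMS-2546)²(T_NMS-2765/T_NMS-2546)⁴ = (0.206)² × (4.00)⁴ = 10.86.
F_NMS-2765/F_NMS-2546 = (L_NMS-2765/L_NMS-2546)/(d_NMS-2765/d_NMS-2546)² = 10.86 / (3.00)² = 1.207.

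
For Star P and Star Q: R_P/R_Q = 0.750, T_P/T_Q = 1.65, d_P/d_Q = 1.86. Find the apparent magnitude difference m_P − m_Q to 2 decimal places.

-0.20

L_P/L_Q = (0.750)²(1.65)⁴ = 4.169.
F_P/F_Q = (L_P/L_Q)/(d_P/d_Q)² = 4.169/3.460 = 1.205.
m_P − m_Q = −2.5 log₁₀(1.205) = -0.20.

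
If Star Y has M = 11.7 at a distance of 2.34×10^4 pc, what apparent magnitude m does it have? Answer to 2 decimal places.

28.55

m = M + 5 log₁₀(d/10 pc) = 11.7 + 5 log₁₀(2.34×10^4/10)
  = 11.7 + 5 × 3.369 = 11.7 + 16.85 = 28.55.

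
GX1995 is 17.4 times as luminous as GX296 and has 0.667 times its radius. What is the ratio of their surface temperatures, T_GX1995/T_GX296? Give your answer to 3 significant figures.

2.50

L ∝ R²T⁴ gives T ∝ (L/R²)^(1/4), so
T_GX1995/T_GX296 = (17.4 / 0.667²)^(1/4) = (39.11)^(1/4) = 2.501.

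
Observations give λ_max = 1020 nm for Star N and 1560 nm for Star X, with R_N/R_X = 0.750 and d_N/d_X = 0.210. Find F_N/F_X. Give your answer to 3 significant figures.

69.8

Wien's law: T_N/T_X = λ_X/λ_N = 1560/1020 = 1.529.
L_N/L_X = (R_N/R_X)²(T_N/T_X)⁴ = (0.750)²(1.529)⁴ = 3.078.
F_N/F_X = (L_N/L_X)/(d_N/d_X)² = 3.078/(0.210)² = 69.79.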